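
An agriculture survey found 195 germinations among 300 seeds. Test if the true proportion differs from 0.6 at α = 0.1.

p̂ = 0.65, p₀ = 0.6. z = (p̂ - p₀)/√(p₀(1-p₀)/n) = 1.768. Critical: ±1.645. Reject H₀.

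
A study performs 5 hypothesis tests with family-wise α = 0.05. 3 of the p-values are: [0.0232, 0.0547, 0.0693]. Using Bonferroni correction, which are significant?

Bonferroni α = 0.05/5 = 0.01. None of the given p-values are significant.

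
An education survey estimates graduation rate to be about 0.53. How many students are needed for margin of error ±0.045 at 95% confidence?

n = z²p(1-p)/E² = 1.96²×0.53×0.47/0.045² = 472.6 → n = 473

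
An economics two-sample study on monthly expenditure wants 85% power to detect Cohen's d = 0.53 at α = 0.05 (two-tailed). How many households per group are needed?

z_{α/2} = 1.96, z_β = Φ⁻¹(0.85) = 1.036. For medium effect (d = 0.53): n per group = 2(z_{α/2} + z_β)²/d² = 2(1.96 + 1.036)²/0.53² = 63.9 → 64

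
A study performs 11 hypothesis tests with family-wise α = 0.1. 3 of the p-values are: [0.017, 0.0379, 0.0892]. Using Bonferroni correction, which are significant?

Bonferroni α = 0.1/11 = 0.00909. None of the given p-values are significant.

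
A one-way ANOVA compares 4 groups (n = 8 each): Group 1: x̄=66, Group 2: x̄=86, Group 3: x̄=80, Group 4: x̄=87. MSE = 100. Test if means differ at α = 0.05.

Grand mean = 79.75. SS_between = 2246.0, MS_between = 748.67. F = 7.487, F_crit ≈ 2.947. Reject H₀.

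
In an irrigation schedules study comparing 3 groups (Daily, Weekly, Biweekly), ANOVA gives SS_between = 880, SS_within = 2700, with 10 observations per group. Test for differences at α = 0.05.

df_between = 2, df_within = 27. F = MS_between/MS_within = 440.0/100.0 = 4.4. F_crit ≈ 3.354. Reject H₀. At least one mean differs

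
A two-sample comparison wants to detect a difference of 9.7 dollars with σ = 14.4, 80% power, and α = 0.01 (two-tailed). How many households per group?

n per group = 2(z_α/2 + z_β)²σ²/d² = 2×(2.576 + 0.84)²×14.4²/9.7² = 51.4 → n = 52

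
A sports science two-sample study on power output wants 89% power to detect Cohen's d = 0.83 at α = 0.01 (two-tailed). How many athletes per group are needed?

z_{α/2} = 2.576, z_β = Φ⁻¹(0.89) = 1.227. For large effect (d = 0.83): n per group = 2(z_{α/2} + z_β)²/d² = 2(2.576 + 1.227)²/0.83² = 42.0 → 42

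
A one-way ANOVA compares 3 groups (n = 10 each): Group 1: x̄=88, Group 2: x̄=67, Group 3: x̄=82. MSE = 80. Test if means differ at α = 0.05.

Grand mean = 79.0. SS_between = 2340.0, MS_between = 1170.0. F = 14.625, F_crit ≈ 3.354. Reject H₀.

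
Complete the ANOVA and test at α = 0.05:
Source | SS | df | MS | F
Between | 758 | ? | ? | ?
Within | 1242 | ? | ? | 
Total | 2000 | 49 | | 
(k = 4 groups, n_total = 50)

df_between = 3, df_within = 46. MS_between = 252.67, MS_within = 27.0. F = 9.358, F_crit ≈ 2.807. Reject H₀.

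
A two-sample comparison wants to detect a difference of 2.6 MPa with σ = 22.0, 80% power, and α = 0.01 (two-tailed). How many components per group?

n per group = 2(z_α/2 + z_β)²σ²/d² = 2×(2.576 + 0.84)²×22.0²/2.6² = 1671.0 → n = 1671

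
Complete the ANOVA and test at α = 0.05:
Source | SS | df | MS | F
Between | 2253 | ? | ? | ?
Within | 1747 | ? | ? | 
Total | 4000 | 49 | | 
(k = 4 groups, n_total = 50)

df_between = 3, df_within = 46. MS_between = 751.0, MS_within = 37.98. F = 19.774, F_crit ≈ 2.807. Reject H₀.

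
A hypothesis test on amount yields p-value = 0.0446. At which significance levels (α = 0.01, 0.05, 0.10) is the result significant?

p = 0.0446. Significant at: α = 0.05, 0.1.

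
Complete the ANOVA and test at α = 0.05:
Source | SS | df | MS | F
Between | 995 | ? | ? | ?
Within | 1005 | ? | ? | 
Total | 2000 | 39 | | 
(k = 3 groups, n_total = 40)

df_between = 2, df_within = 37. MS_between = 497.5, MS_within = 27.16. F = 18.316, F_crit ≈ 3.252. Reject H₀.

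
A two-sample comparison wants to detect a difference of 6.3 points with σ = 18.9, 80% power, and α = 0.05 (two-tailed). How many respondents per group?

n per group = 2(z_α/2 + z_β)²σ²/d² = 2×(1.96 + 0.84)²×18.9²/6.3² = 141.1 → n = 142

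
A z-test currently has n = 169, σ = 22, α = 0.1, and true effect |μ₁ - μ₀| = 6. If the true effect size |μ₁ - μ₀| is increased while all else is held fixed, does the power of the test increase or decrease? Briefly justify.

Power increases: a larger true effect increases the non-centrality λ = |μ₁ - μ₀|/(σ/√n).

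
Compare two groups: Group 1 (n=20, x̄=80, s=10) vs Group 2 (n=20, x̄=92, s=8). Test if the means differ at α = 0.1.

Pooled sp = 9.06. t = -4.191, df = 38. Critical t = ±1.686. Reject H₀.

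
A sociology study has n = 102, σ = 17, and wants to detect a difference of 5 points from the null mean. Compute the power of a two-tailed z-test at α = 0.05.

SE = σ/√n = 17/√102 = 1.683. Non-centrality λ = d/SE = 5/1.683 = 2.97. Power ≈ Φ(λ - z_{α/2}) = Φ(2.97 - 1.96) = Φ(1.01) = 0.844.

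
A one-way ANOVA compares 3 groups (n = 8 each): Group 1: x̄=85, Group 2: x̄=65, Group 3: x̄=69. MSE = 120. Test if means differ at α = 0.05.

Grand mean = 73.0. SS_between = 1792.0, MS_between = 896.0. F = 7.467, F_crit ≈ 3.467. Reject H₀.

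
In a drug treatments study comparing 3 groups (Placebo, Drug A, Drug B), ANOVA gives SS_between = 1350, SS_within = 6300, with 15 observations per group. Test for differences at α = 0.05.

df_between = 2, df_within = 42. F = MS_between/MS_within = 675.0/150.0 = 4.5. F_crit ≈ 3.22. Reject H₀. At least one mean differs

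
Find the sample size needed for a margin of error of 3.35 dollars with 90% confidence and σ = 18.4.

n = (z*σ/E)² = (1.645×18.4/3.35)² = 81.6 → n = 82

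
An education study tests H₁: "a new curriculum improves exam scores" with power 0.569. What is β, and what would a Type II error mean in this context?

β = 1 - power = 1 - 0.569 = 0.431. A Type II error is failing to reject H₀ when H₀ is false (false negative) — here, failing to conclude that a new curriculum improves exam scores when in fact it is true. Consequence: keeping the old curriculum when the new one would have helped students.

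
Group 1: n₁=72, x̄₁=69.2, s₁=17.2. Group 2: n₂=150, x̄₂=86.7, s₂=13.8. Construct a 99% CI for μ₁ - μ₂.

Difference = -17.5. SE = √(17.2²/72 + 13.8²/150) = 2.319. CI = (-23.47, -11.53)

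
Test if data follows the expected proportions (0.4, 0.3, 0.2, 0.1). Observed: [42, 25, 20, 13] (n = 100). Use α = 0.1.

Expected: [40.0, 30.0, 20.0, 10.0]. χ² = 1.833. df = 3, critical = 6.251. Fail to reject H₀.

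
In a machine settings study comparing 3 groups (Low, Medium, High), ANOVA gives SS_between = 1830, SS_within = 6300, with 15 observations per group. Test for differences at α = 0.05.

df_between = 2, df_within = 42. F = MS_between/MS_within = 915.0/150.0 = 6.1. F_crit ≈ 3.22. Reject H₀. At least one mean differs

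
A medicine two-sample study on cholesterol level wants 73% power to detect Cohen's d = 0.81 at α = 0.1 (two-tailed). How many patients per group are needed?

z_{α/2} = 1.645, z_β = Φ⁻¹(0.73) = 0.613. For large effect (d = 0.81): n per group = 2(z_{α/2} + z_β)²/d² = 2(1.645 + 0.613)²/0.81² = 15.5 → 16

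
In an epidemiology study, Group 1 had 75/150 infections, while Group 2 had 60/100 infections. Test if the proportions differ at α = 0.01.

p̂₁ = 0.5, p̂₂ = 0.6, pooled p̂ = 0.54. z = -1.554. Critical: ±2.576. Fail to reject H₀.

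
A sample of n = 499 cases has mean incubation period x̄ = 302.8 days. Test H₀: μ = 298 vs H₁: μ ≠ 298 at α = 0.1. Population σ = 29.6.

z = (x̄ - μ₀)/(σ/√n) = (302.8 - 298)/(29.6/√499) = 3.622. Critical value: ±1.645. Since |3.622| > 1.645, Reject H₀.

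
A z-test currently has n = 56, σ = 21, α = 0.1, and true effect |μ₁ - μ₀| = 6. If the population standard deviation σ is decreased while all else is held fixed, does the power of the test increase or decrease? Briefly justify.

Power increases: a smaller σ shrinks the standard error σ/√n, moving the sampling distribution under H₁ further from the critical value.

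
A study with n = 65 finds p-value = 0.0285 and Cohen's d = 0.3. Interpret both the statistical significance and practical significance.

Statistically significant (p = 0.0285 < 0.05). Cohen's d = 0.3 indicates a small effect size. Both statistical and practical significance should be considered.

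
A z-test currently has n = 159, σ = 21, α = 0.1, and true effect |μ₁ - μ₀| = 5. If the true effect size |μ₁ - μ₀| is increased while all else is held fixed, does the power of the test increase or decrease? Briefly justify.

Power increases: a larger true effect increases the non-centrality λ = |μ₁ - μ₀|/(σ/√n).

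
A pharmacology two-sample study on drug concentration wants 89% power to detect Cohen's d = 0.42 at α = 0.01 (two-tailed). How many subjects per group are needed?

z_{α/2} = 2.576, z_β = Φ⁻¹(0.89) = 1.227. For small effect (d = 0.42): n per group = 2(z_{α/2} + z_β)²/d² = 2(2.576 + 1.227)²/0.42² = 164.0 → 164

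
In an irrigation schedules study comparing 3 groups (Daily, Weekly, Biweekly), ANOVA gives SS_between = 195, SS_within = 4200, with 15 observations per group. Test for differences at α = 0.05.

df_between = 2, df_within = 42. F = MS_between/MS_within = 97.5/100.0 = 0.975. F_crit ≈ 3.22. Fail to reject H₀.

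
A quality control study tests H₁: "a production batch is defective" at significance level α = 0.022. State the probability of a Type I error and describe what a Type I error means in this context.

P(Type I error) = α = 0.022. A Type I error is rejecting H₀ when H₀ is actually true (false positive) — here, concluding that a production batch is defective when in fact this is not the case. Consequence: scrapping a good batch — wasted material and cost for no reason.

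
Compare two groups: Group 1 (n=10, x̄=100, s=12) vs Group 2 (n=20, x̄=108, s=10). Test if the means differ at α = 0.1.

Pooled sp = 10.68. t = -1.933, df = 28. Critical t = ±1.701. Reject H₀.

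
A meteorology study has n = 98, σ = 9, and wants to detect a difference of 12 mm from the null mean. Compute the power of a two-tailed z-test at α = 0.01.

SE = σ/√n = 9/√98 = 0.909. Non-centrality λ = d/SE = 12/0.909 = 13.199. Power ≈ Φ(λ - z_{α/2}) = Φ(13.199 - 2.576) = Φ(10.623) = 1.0.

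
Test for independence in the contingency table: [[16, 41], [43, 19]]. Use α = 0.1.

χ² = 20.248. df = 1, critical = 2.706. Reject H₀. Variables are dependent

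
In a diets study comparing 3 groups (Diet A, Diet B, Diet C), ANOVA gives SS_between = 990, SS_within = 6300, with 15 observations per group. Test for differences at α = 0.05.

df_between = 2, df_within = 42. F = MS_between/MS_within = 495.0/150.0 = 3.3. F_crit ≈ 3.22. Reject H₀. At least one mean differs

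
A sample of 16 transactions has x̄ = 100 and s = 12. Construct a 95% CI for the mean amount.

CI = x̄ ± t*(s/√n) = 100 ± 2.131(12/√16) = (93.61, 106.39)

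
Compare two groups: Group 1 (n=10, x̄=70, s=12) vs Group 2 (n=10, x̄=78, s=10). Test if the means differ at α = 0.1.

Pooled sp = 11.05. t = -1.62, df = 18. Critical t = ±1.734. Fail to reject H₀.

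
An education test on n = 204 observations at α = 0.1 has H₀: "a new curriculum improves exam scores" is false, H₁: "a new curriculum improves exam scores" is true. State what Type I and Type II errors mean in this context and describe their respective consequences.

Type I (false positive): concluding that a new curriculum improves exam scores when it is not — adopting a curriculum that gives no real benefit — disruption for nothing. Type II (false negative): failing to conclude that a new curriculum improves exam scores when it is — keeping the old curriculum when the new one would have helped students. Which is costlier depends on domain priorities and is a judgement call rather than a statistical fact.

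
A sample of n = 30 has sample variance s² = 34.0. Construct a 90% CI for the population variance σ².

df = 29. χ²_{0.05} = 42.557, χ²_{0.95} = 17.708. CI for σ² = ((n-1)s²/χ²_{α/2}, (n-1)s²/χ²_{1-α/2}) = (29·34.0/42.557, 29·34.0/17.708) = (23.17, 55.68)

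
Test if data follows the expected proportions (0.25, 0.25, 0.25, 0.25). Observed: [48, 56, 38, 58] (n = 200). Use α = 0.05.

Expected: [50.0, 50.0, 50.0, 50.0]. χ² = 4.96. df = 3, critical = 7.815. Fail to reject H₀.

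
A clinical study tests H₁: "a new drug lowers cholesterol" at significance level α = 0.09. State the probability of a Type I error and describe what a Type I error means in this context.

P(Type I error) = α = 0.09. A Type I error is rejecting H₀ when H₀ is actually true (false positive) — here, concluding that a new drug lowers cholesterol when in fact this is not the case. Consequence: approving an ineffective drug — patients take a useless medication and may skip effective alternatives.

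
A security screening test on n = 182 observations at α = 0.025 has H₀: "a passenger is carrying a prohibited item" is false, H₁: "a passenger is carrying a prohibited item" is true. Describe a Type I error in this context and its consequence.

Type I error: rejecting H₀ when it is true — concluding that a passenger is carrying a prohibited item when in fact it is not. Consequence: detaining an innocent passenger — delay and inconvenience.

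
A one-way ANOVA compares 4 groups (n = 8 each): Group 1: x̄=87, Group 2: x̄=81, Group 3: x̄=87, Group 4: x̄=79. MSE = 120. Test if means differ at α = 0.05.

Grand mean = 83.5. SS_between = 408.0, MS_between = 136.0. F = 1.133, F_crit ≈ 2.947. Fail to reject H₀.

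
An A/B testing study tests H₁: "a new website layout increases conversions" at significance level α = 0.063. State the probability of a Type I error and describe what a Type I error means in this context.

P(Type I error) = α = 0.063. A Type I error is rejecting H₀ when H₀ is actually true (false positive) — here, concluding that a new website layout increases conversions when in fact this is not the case. Consequence: rolling out a layout that doesn't actually help — wasted engineering effort.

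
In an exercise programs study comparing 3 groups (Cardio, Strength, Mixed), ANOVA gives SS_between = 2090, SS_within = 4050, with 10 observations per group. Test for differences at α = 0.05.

df_between = 2, df_within = 27. F = MS_between/MS_within = 1045.0/150.0 = 6.967. F_crit ≈ 3.354. Reject H₀. At least one mean differs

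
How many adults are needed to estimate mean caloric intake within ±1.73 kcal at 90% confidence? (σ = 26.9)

n = (z*σ/E)² = (1.645×26.9/1.73)² = 654.3 → n = 655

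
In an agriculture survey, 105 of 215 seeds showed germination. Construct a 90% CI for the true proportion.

p̂ = 0.488. CI = p̂ ± z*√(p̂(1-p̂)/n) = (0.432, 0.544)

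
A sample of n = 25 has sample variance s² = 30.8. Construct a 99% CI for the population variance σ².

df = 24. χ²_{0.005} = 45.559, χ²_{0.995} = 9.886. CI for σ² = ((n-1)s²/χ²_{α/2}, (n-1)s²/χ²_{1-α/2}) = (24·30.8/45.559, 24·30.8/9.886) = (16.23, 74.77)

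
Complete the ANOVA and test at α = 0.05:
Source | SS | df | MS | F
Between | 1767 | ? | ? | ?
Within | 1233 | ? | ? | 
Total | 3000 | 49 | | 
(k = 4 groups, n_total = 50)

df_between = 3, df_within = 46. MS_between = 589.0, MS_within = 26.8. F = 21.974, F_crit ≈ 2.807. Reject H₀.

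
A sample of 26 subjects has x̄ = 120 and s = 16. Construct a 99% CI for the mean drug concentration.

CI = x̄ ± t*(s/√n) = 120 ± 2.787(16/√26) = (111.25, 128.75)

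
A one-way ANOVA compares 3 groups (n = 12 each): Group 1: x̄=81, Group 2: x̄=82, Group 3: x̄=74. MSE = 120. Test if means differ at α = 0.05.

Grand mean = 79.0. SS_between = 456.0, MS_between = 228.0. F = 1.9, F_crit ≈ 3.285. Fail to reject H₀.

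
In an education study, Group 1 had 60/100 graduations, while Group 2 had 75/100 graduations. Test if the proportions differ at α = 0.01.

p̂₁ = 0.6, p̂₂ = 0.75, pooled p̂ = 0.675. z = -2.265. Critical: ±2.576. Fail to reject H₀.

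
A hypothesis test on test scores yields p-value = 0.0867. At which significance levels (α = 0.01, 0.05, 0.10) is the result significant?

p = 0.0867. Significant at: α = 0.1.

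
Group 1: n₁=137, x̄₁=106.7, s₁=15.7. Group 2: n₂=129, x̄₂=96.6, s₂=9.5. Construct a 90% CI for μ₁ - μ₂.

Difference = 10.1. SE = √(15.7²/137 + 9.5²/129) = 1.581. CI = (7.5, 12.7)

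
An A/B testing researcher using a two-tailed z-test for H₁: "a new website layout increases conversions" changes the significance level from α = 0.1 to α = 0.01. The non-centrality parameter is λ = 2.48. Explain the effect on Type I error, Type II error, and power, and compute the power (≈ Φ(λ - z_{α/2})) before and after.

Decreasing α from 0.1 to 0.01:
• Type I error rate decreases (α is the Type I rate by definition).
• Critical value moves from z_{α/2} = 1.645 to 2.576, so power = Φ(λ - z_{α/2}) goes from Φ(2.48 - 1.645) = 0.798 to Φ(2.48 - 2.576) = 0.462.
• Type II error rate β = 1 - power therefore increases (0.202 → 0.538).
Appropriate when false positives are costly — here, rolling out a layout that doesn't actually help — wasted engineering effort.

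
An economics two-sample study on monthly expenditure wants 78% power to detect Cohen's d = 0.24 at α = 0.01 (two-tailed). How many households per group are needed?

z_{α/2} = 2.576, z_β = Φ⁻¹(0.78) = 0.772. For small effect (d = 0.24): n per group = 2(z_{α/2} + z_β)²/d² = 2(2.576 + 0.772)²/0.24² = 389.2 → 390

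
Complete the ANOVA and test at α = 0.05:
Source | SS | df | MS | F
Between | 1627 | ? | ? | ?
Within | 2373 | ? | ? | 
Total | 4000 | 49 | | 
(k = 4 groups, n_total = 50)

df_between = 3, df_within = 46. MS_between = 542.33, MS_within = 51.59. F = 10.513, F_crit ≈ 2.807. Reject H₀.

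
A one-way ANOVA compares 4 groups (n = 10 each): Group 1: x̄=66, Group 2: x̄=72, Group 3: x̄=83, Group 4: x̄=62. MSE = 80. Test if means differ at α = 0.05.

Grand mean = 70.75. SS_between = 2507.5, MS_between = 835.83. F = 10.448, F_crit ≈ 2.866. Reject H₀.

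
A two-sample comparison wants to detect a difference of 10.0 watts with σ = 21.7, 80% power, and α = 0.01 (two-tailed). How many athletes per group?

n per group = 2(z_α/2 + z_β)²σ²/d² = 2×(2.576 + 0.84)²×21.7²/10.0² = 109.9 → n = 110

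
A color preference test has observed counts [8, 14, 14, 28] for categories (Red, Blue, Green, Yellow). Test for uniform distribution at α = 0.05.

Expected = 16 each. χ² = Σ(O-E)²/E = 13.5. df = 3, critical value = 7.815. Reject H₀.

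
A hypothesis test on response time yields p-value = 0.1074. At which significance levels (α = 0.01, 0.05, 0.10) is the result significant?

p = 0.1074. Not significant at any of the given levels.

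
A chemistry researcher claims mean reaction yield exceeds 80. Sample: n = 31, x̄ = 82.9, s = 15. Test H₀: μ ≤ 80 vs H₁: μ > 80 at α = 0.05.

t = (82.9 - 80)/(15/√31) = 1.076, df = 30. Critical t = 1.697. Fail to reject H₀.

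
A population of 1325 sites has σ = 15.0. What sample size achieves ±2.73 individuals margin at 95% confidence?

Without FPC: n₀ = (1.96×15.0/2.73)² = 115.976. With FPC: n = n₀N/(n₀+N-1) = 106.7 → n = 107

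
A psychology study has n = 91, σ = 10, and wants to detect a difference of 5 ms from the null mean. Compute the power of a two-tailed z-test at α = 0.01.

SE = σ/√n = 10/√91 = 1.048. Non-centrality λ = d/SE = 5/1.048 = 4.77. Power ≈ Φ(λ - z_{α/2}) = Φ(4.77 - 2.576) = Φ(2.194) = 0.986.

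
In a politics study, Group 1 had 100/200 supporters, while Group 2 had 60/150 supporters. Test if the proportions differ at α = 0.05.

p̂₁ = 0.5, p̂₂ = 0.4, pooled p̂ = 0.457. z = 1.858. Critical: ±1.96. Fail to reject H₀.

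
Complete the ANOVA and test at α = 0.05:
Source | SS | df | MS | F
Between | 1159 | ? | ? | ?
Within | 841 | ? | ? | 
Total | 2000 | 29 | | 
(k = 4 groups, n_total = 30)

df_between = 3, df_within = 26. MS_between = 386.33, MS_within = 32.35. F = 11.944, F_crit ≈ 2.975. Reject H₀.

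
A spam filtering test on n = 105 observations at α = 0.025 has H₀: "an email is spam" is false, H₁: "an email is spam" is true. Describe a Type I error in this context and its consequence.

Type I error: rejecting H₀ when it is true — concluding that an email is spam when in fact it is not. Consequence: a legitimate email is sent to the spam folder and the user misses it.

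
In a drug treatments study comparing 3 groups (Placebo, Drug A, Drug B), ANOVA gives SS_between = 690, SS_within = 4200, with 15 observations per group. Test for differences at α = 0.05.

df_between = 2, df_within = 42. F = MS_between/MS_within = 345.0/100.0 = 3.45. F_crit ≈ 3.22. Reject H₀. At least one mean differs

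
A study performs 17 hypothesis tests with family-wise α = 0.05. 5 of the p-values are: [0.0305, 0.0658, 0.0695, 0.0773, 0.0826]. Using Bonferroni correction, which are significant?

Bonferroni α = 0.05/17 = 0.00294. None of the given p-values are significant.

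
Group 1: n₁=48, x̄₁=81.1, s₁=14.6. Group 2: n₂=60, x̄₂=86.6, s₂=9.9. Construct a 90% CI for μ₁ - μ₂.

Difference = -5.5. SE = √(14.6²/48 + 9.9²/60) = 2.465. CI = (-9.55, -1.45)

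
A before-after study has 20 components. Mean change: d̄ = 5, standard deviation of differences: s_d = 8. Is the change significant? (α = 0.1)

t = d̄/(s_d/√n) = 5/(8/√20) = 2.795. df = 19, critical t = ±1.729. Reject H₀.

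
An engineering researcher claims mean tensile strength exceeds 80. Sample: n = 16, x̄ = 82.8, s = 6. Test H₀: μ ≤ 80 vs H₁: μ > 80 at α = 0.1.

t = (82.8 - 80)/(6/√16) = 1.867, df = 15. Critical t = 1.341. Reject H₀.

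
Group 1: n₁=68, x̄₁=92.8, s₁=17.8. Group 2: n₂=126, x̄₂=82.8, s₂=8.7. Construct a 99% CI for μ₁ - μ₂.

Difference = 10.0. SE = √(17.8²/68 + 8.7²/126) = 2.293. CI = (4.09, 15.91)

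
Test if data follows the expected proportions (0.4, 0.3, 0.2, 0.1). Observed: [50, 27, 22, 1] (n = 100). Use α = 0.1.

Expected: [40.0, 30.0, 20.0, 10.0]. χ² = 11.1. df = 3, critical = 6.251. Reject H₀.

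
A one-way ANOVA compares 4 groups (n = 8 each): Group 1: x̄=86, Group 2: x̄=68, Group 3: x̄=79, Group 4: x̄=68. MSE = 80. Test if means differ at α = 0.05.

Grand mean = 75.25. SS_between = 1878.0, MS_between = 626.0. F = 7.825, F_crit ≈ 2.947. Reject H₀.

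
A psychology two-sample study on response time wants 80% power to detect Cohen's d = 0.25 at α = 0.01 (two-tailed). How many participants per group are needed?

z_{α/2} = 2.576, z_β = Φ⁻¹(0.8) = 0.842. For small effect (d = 0.25): n per group = 2(z_{α/2} + z_β)²/d² = 2(2.576 + 0.842)²/0.25² = 373.8 → 374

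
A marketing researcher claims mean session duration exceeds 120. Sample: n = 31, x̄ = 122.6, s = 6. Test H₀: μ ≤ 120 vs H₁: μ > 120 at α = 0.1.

t = (122.6 - 120)/(6/√31) = 2.413, df = 30. Critical t = 1.31. Reject H₀.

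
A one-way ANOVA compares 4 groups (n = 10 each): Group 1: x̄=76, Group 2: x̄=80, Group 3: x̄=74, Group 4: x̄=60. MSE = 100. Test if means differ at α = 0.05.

Grand mean = 72.5. SS_between = 2270.0, MS_between = 756.67. F = 7.567, F_crit ≈ 2.866. Reject H₀.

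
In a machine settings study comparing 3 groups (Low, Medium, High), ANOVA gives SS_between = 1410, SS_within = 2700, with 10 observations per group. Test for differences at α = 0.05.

df_between = 2, df_within = 27. F = MS_between/MS_within = 705.0/100.0 = 7.05. F_crit ≈ 3.354. Reject H₀. At least one mean differs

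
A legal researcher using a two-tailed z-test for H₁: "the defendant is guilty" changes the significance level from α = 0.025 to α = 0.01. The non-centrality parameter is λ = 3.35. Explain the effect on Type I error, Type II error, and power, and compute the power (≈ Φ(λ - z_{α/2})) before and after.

Decreasing α from 0.025 to 0.01:
• Type I error rate decreases (α is the Type I rate by definition).
• Critical value moves from z_{α/2} = 2.241 to 2.576, so power = Φ(λ - z_{α/2}) goes from Φ(3.35 - 2.241) = 0.866 to Φ(3.35 - 2.576) = 0.781.
• Type II error rate β = 1 - power therefore increases (0.134 → 0.219).
Appropriate when false positives are costly — here, convicting an innocent person.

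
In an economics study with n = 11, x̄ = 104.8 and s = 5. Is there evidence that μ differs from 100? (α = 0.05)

t = (x̄ - μ₀)/(s/√n) = (104.8 - 100)/(5/√11) = 3.184. df = 10, critical t = ±2.228. Reject H₀.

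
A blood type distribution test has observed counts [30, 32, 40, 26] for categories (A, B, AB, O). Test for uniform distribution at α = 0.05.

Expected = 32 each. χ² = Σ(O-E)²/E = 3.25. df = 3, critical value = 7.815. Fail to reject H₀.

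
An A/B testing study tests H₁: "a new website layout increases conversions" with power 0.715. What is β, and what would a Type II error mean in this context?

β = 1 - power = 1 - 0.715 = 0.285. A Type II error is failing to reject H₀ when H₀ is false (false negative) — here, failing to conclude that a new website layout increases conversions when in fact it is true. Consequence: discarding a layout that would have improved conversions — lost revenue.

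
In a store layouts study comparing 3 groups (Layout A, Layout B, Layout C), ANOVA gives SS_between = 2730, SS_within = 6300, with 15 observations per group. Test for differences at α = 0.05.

df_between = 2, df_within = 42. F = MS_between/MS_within = 1365.0/150.0 = 9.1. F_crit ≈ 3.22. Reject H₀. At least one mean differs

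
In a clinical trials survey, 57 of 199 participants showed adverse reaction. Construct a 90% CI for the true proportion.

p̂ = 0.286. CI = p̂ ± z*√(p̂(1-p̂)/n) = (0.234, 0.339)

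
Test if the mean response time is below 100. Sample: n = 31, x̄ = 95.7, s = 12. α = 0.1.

t = (95.7 - 100)/(12/√31) = -1.995, df = 30. Critical t = -1.31. Reject H₀.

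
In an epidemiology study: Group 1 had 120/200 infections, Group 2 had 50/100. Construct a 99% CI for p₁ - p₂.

p̂₁ = 0.6, p̂₂ = 0.5. Difference = 0.1. CI = (-0.057, 0.257)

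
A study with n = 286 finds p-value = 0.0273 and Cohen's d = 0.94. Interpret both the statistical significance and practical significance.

Statistically significant (p = 0.0273 < 0.05). Cohen's d = 0.94 indicates a large effect size. Both statistical and practical significance should be considered.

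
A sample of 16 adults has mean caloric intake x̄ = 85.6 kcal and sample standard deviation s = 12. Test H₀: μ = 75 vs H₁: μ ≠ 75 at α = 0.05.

t = (x̄ - μ₀)/(s/√n) = (85.6 - 75)/(12/√16) = 3.533. df = 15, critical t = ±2.131. Reject H₀.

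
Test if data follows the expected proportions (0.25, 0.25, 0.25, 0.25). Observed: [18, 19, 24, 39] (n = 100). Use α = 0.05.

Expected: [25.0, 25.0, 25.0, 25.0]. χ² = 11.28. df = 3, critical = 7.815. Reject H₀.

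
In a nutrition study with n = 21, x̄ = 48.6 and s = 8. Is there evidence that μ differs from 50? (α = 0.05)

t = (x̄ - μ₀)/(s/√n) = (48.6 - 50)/(8/√21) = -0.802. df = 20, critical t = ±2.086. Fail to reject H₀.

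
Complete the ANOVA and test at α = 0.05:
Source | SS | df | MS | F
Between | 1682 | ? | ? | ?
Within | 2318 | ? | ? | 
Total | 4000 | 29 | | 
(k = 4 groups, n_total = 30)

df_between = 3, df_within = 26. MS_between = 560.67, MS_within = 89.15. F = 6.289, F_crit ≈ 2.975. Reject H₀.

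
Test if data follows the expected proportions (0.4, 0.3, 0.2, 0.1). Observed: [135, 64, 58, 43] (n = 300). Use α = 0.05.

Expected: [120.0, 90.0, 60.0, 30.0]. χ² = 15.086. df = 3, critical = 7.815. Reject H₀.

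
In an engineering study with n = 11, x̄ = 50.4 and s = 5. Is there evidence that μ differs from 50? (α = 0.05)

t = (x̄ - μ₀)/(s/√n) = (50.4 - 50)/(5/√11) = 0.265. df = 10, critical t = ±2.228. Fail to reject H₀.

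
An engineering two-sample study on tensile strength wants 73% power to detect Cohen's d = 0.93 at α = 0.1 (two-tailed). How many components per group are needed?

z_{α/2} = 1.645, z_β = Φ⁻¹(0.73) = 0.613. For large effect (d = 0.93): n per group = 2(z_{α/2} + z_β)²/d² = 2(1.645 + 0.613)²/0.93² = 11.8 → 12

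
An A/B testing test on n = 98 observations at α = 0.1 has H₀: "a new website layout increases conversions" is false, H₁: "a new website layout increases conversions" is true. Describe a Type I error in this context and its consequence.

Type I error: rejecting H₀ when it is true — concluding that a new website layout increases conversions when in fact it is not. Consequence: rolling out a layout that doesn't actually help — wasted engineering effort.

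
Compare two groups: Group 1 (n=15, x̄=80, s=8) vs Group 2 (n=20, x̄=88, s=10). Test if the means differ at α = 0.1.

Pooled sp = 9.2. t = -2.545, df = 33. Critical t = ±1.692. Reject H₀.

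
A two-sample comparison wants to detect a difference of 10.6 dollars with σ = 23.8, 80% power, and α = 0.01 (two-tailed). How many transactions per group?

n per group = 2(z_α/2 + z_β)²σ²/d² = 2×(2.576 + 0.84)²×23.8²/10.6² = 117.7 → n = 118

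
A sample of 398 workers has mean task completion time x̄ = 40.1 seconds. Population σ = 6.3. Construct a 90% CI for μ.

CI = x̄ ± z*(σ/√n) = 40.1 ± 1.645(6.3/√398) = 40.1 ± 0.52 = (39.58, 40.62)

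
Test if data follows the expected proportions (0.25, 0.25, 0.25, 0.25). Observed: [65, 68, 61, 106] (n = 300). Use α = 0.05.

Expected: [75.0, 75.0, 75.0, 75.0]. χ² = 17.413. df = 3, critical = 7.815. Reject H₀.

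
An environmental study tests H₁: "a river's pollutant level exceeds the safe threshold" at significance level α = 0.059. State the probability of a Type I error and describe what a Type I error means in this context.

P(Type I error) = α = 0.059. A Type I error is rejecting H₀ when H₀ is actually true (false positive) — here, concluding that a river's pollutant level exceeds the safe threshold when in fact this is not the case. Consequence: shutting down a compliant factory unnecessarily.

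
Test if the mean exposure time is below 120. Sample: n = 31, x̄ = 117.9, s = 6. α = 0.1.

t = (117.9 - 120)/(6/√31) = -1.949, df = 30. Critical t = -1.31. Reject H₀.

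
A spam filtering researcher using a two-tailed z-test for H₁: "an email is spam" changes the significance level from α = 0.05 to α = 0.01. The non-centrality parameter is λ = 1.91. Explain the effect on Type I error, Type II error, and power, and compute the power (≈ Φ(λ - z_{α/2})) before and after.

Decreasing α from 0.05 to 0.01:
• Type I error rate decreases (α is the Type I rate by definition).
• Critical value moves from z_{α/2} = 1.96 to 2.576, so power = Φ(λ - z_{α/2}) goes from Φ(1.91 - 1.96) = 0.48 to Φ(1.91 - 2.576) = 0.253.
• Type II error rate β = 1 - power therefore increases (0.52 → 0.747).
Appropriate when false positives are costly — here, a legitimate email is sent to the spam folder and the user misses it.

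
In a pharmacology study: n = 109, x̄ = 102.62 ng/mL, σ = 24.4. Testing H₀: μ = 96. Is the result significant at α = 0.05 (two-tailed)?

z = (102.62 - 96)/(24.4/√109) = 2.833. Since |z| > 1.96, significant at α = 0.05.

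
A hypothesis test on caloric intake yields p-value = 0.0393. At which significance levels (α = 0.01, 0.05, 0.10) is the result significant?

p = 0.0393. Significant at: α = 0.05, 0.1.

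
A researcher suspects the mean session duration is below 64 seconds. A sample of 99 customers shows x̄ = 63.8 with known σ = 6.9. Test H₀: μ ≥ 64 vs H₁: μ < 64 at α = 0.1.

z = -0.288. Critical value: -1.28. Fail to reject H₀.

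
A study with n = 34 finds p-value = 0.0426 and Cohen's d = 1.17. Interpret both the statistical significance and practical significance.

Statistically significant (p = 0.0426 < 0.05). Cohen's d = 1.17 indicates a large effect size. Both statistical and practical significance should be considered.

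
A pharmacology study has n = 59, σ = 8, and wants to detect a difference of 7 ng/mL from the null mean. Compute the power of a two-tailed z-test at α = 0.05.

SE = σ/√n = 8/√59 = 1.042. Non-centrality λ = d/SE = 7/1.042 = 6.721. Power ≈ Φ(λ - z_{α/2}) = Φ(6.721 - 1.96) = Φ(4.761) = 1.0.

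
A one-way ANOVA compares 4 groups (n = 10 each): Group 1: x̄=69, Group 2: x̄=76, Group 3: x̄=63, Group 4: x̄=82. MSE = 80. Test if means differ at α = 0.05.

Grand mean = 72.5. SS_between = 2050.0, MS_between = 683.33. F = 8.542, F_crit ≈ 2.866. Reject H₀.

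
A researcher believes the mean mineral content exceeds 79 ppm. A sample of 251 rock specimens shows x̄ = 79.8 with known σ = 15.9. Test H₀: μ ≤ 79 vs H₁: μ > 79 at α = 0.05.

z = 0.797. Critical value: 1.645. Fail to reject H₀.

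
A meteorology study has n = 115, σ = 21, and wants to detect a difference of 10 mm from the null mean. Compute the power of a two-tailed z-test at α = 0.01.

SE = σ/√n = 21/√115 = 1.958. Non-centrality λ = d/SE = 10/1.958 = 5.107. Power ≈ Φ(λ - z_{α/2}) = Φ(5.107 - 2.576) = Φ(2.531) = 0.994.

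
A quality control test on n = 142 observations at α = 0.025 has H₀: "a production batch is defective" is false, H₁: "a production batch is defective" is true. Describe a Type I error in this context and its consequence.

Type I error: rejecting H₀ when it is true — concluding that a production batch is defective when in fact it is not. Consequence: scrapping a good batch — wasted material and cost for no reason.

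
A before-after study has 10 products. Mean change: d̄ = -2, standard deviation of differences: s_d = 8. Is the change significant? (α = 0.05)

t = d̄/(s_d/√n) = -2/(8/√10) = -0.791. df = 9, critical t = ±2.262. Fail to reject H₀.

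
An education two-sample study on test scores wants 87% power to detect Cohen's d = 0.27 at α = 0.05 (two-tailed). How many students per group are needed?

z_{α/2} = 1.96, z_β = Φ⁻¹(0.87) = 1.126. For small effect (d = 0.27): n per group = 2(z_{α/2} + z_β)²/d² = 2(1.96 + 1.126)²/0.27² = 261.3 → 262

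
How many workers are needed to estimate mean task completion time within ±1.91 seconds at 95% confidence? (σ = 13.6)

n = (z*σ/E)² = (1.96×13.6/1.91)² = 194.8 → n = 195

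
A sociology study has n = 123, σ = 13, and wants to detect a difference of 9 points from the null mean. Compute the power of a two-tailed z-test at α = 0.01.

SE = σ/√n = 13/√123 = 1.172. Non-centrality λ = d/SE = 9/1.172 = 7.678. Power ≈ Φ(λ - z_{α/2}) = Φ(7.678 - 2.576) = Φ(5.102) = 1.0.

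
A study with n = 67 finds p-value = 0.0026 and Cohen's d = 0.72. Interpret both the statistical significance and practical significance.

Statistically significant (p = 0.0026 < 0.05). Cohen's d = 0.72 indicates a medium effect size. Both statistical and practical significance should be considered.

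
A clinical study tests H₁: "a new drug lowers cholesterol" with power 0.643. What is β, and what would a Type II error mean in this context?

β = 1 - power = 1 - 0.643 = 0.357. A Type II error is failing to reject H₀ when H₀ is false (false negative) — here, failing to conclude that a new drug lowers cholesterol when in fact it is true. Consequence: shelving an effective drug — patients miss out on a treatment that would have helped.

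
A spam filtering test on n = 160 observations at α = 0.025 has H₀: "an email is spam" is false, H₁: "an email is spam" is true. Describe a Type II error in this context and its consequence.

Type II error: failing to reject H₀ when it is false — concluding that an email is spam is not supported when in fact it is. Consequence: a spam email lands in the inbox.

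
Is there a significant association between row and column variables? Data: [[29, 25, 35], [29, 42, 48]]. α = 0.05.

χ² = 2.066. df = 2, critical = 5.991. Fail to reject H₀. No evidence of dependence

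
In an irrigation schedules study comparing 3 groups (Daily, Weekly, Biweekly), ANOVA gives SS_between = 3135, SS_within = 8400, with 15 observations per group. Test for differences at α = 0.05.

df_between = 2, df_within = 42. F = MS_between/MS_within = 1567.5/200.0 = 7.838. F_crit ≈ 3.22. Reject H₀. At least one mean differs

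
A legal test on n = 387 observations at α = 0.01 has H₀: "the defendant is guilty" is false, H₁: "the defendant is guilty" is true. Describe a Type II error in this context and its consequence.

Type II error: failing to reject H₀ when it is false — concluding that the defendant is guilty is not supported when in fact it is. Consequence: acquitting a guilty person.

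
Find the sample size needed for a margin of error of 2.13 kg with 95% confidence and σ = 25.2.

n = (z*σ/E)² = (1.96×25.2/2.13)² = 537.7 → n = 538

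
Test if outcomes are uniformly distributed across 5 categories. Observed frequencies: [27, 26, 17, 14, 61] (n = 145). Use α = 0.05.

Expected = 29 each. χ² = Σ(O-E)²/E = 48.483. df = 4, critical value = 9.488. Reject H₀.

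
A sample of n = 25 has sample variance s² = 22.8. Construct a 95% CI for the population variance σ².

df = 24. χ²_{0.025} = 39.364, χ²_{0.975} = 12.401. CI for σ² = ((n-1)s²/χ²_{α/2}, (n-1)s²/χ²_{1-α/2}) = (24·22.8/39.364, 24·22.8/12.401) = (13.9, 44.13)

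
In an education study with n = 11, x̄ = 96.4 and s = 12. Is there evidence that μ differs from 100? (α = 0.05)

t = (x̄ - μ₀)/(s/√n) = (96.4 - 100)/(12/√11) = -0.995. df = 10, critical t = ±2.228. Fail to reject H₀.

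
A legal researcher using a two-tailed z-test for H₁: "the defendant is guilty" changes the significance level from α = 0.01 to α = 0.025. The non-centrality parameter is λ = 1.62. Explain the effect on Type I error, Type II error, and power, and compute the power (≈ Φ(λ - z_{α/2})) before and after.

Increasing α from 0.01 to 0.025:
• Type I error rate increases (α is the Type I rate by definition).
• Critical value moves from z_{α/2} = 2.576 to 2.241, so power = Φ(λ - z_{α/2}) goes from Φ(1.62 - 2.576) = 0.17 to Φ(1.62 - 2.241) = 0.267.
• Type II error rate β = 1 - power therefore decreases (0.83 → 0.733).
Appropriate when false negatives are costly — here, acquitting a guilty person.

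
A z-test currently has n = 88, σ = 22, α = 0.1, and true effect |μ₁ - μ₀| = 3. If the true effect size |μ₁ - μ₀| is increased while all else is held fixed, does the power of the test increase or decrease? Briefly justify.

Power increases: a larger true effect increases the non-centrality λ = |μ₁ - μ₀|/(σ/√n).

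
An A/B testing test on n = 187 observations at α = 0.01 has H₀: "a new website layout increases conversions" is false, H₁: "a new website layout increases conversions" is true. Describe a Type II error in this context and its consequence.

Type II error: failing to reject H₀ when it is false — concluding that a new website layout increases conversions is not supported when in fact it is. Consequence: discarding a layout that would have improved conversions — lost revenue.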